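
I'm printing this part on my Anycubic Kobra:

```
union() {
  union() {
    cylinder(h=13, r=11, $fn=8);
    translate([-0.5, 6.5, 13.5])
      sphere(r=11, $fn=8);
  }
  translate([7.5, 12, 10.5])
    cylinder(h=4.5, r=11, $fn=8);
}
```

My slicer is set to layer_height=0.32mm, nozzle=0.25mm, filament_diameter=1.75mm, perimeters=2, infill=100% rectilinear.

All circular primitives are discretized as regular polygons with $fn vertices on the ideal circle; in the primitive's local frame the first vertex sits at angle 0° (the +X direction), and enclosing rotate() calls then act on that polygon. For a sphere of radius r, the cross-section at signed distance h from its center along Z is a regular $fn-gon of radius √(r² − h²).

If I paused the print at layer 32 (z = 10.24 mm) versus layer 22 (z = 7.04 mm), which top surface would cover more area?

Layer 32 (z = 10.24): the r=11 cylinder contributes a regular 8-gon of circumradius 11 (area = (8/2)·11.000²·sin(360°/8) = 342.24 mm²); the r=11 sphere at (-0.5, 6.5) contributes a regular 8-gon of circumradius √(11²−3.26²) = 10.506 (area = (8/2)·10.506²·sin(360°/8) = 312.18 mm²); Combining (union): the regions partially overlap — summed areas 654.42 mm² minus the doubly-counted overlap 195.58 mm² gives 458.84 mm² — area = 458.84 mm²; the cylinder at (7.5, 12) is absent (z outside [10.5, 15]); Taking the union: only the result so far is present, so the union is just that shape — area = 458.84 mm². So its area = 458.84 mm². Layer 22 (z = 7.04): the r=11 cylinder gives a regular 8-gon of circumradius 11 (constant along its height) (area = (8/2)·11.000²·sin(360°/8) = 342.24 mm²); the r=11 sphere at (-0.5, 6.5) slices to a regular 8-gon of circumradius 8.903 (√(r²−h²) with h=6.46 from center) (area = (8/2)·8.903²·sin(360°/8) = 224.20 mm²); Merging all regions: the regions partially overlap — summed areas 566.44 mm² minus the doubly-counted overlap 156.99 mm² gives 409.45 mm² — area = 409.45 mm²; the cylinder at (7.5, 12) does not reach this height (z outside [10.5, 15]); Combining (union): only that combined region is present, so the union is just that shape — area = 409.45 mm². So its area = 409.45 mm². Layer 32 is larger (458.84 vs 409.45 mm²).

layer 32 (z = 10.24 mm)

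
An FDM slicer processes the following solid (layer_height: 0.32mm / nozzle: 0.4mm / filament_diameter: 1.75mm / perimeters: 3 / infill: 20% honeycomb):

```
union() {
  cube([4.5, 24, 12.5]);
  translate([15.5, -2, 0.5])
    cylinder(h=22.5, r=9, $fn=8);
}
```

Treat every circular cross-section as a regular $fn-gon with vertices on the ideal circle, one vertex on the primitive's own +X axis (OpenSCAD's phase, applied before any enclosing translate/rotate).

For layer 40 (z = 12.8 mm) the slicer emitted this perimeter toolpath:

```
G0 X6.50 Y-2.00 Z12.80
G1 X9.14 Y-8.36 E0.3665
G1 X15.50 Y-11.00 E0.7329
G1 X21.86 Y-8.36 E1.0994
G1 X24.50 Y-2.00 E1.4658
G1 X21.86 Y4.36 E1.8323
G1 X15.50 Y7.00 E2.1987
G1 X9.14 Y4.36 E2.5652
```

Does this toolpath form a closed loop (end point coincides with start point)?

Start point (G0): (6.50, -2.00). End point (last G1): the path does not return to the start — open.

no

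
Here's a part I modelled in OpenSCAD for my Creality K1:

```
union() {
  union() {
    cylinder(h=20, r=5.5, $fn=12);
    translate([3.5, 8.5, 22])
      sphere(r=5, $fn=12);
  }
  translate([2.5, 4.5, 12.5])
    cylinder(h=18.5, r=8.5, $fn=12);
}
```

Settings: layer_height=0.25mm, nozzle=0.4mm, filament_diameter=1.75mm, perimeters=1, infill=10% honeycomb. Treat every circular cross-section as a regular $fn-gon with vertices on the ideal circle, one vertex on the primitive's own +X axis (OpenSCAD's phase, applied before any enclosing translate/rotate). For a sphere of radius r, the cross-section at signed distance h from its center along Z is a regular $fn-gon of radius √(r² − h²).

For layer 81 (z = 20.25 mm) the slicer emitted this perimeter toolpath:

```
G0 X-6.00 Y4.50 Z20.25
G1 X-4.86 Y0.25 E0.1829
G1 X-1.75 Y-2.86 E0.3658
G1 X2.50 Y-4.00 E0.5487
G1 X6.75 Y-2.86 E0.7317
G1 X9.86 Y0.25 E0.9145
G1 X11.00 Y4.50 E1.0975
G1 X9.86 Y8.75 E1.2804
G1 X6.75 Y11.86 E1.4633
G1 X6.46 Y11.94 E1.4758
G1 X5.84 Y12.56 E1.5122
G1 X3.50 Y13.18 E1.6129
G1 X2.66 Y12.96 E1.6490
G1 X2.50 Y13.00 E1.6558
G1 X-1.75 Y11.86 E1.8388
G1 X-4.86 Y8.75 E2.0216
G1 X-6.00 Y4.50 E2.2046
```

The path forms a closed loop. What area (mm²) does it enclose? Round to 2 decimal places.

218.10 mm²

Apply the shoelace formula to the sequence of (X, Y) vertices; enclosed area = 218.10 mm².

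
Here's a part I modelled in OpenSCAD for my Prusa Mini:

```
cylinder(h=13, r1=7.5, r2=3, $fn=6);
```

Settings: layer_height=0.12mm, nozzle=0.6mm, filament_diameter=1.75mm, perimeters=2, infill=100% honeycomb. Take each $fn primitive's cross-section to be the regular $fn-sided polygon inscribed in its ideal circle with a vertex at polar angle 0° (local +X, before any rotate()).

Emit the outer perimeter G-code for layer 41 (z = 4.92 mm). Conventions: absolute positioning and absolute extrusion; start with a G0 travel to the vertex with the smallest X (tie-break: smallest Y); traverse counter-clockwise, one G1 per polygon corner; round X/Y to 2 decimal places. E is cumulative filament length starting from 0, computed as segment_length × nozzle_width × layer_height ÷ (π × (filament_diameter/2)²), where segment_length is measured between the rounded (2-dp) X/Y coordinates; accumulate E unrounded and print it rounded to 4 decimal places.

G0 X-5.80 Y0.00 Z4.92
G1 X-2.90 Y-5.02 E0.1735
G1 X2.90 Y-5.02 E0.3472
G1 X5.80 Y0.00 E0.5207
G1 X2.90 Y5.02 E0.6942
G1 X-2.90 Y5.02 E0.8679
G1 X-5.80 Y0.00 E1.0414

At z = 4.92 mm: the cone contributes a regular 6-gon of circumradius 5.797 (interpolated between r1=7.5 and r2=3 at t=0.378). The outline is a single polygon with 6 vertices. Extrusion per mm of travel: 0.6 × 0.12 / (π × 0.875²) = 0.029934. Accumulating E over each segment gives final E = 1.0414.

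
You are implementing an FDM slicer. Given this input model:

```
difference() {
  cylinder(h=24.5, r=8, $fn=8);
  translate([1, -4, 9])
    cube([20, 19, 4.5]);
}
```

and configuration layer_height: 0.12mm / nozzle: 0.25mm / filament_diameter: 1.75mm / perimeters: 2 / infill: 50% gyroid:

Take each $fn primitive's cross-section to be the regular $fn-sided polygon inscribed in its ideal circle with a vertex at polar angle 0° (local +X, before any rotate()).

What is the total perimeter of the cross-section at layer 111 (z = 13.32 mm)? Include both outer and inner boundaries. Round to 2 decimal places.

50.42 mm

At z = 13.32 mm: the r=8 cylinder contributes a regular 8-gon of circumradius 8 (perimeter = 2·8·8.000·sin(180°/8) = 48.98 mm); the 20×19 cube at (1, -4) contributes its full rectangle (perimeter 78.00 mm); Taking the first minus the rest: starting from the r=8 cylinder, the 20×19 cube at (1, -4) partially overlaps it — only the 62.15 mm² overlap (of its 380.00 mm²) is removed, clipping the outline — boundary = 50.42 mm. Overall, the cross-section is a single solid region. Total boundary length (outer) = 50.42 mm.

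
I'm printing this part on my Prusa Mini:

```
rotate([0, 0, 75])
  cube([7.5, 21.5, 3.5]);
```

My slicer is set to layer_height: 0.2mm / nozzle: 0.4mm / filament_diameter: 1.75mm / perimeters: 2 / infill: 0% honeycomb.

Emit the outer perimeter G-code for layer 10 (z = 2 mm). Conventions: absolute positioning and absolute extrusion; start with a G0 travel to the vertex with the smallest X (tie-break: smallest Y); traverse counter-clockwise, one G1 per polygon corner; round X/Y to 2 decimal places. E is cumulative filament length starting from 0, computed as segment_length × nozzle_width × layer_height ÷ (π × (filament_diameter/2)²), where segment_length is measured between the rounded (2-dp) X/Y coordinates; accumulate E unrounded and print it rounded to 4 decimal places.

At z = 2 mm: the 7.5×21.5 cube contributes its full rectangle; (rotated 75° about Z; rotation is an isometry so areas/perimeters/island counts are preserved). The outline is a single polygon with 4 vertices. Extrusion per mm of travel: 0.4 × 0.2 / (π × 0.875²) = 0.033260. Accumulating E over each segment gives final E = 1.9293.

G0 X-20.77 Y5.56 Z2.00
G1 X0.00 Y0.00 E0.7151
G1 X1.94 Y7.24 E0.9644
G1 X-18.83 Y12.81 E1.6797
G1 X-20.77 Y5.56 E1.9293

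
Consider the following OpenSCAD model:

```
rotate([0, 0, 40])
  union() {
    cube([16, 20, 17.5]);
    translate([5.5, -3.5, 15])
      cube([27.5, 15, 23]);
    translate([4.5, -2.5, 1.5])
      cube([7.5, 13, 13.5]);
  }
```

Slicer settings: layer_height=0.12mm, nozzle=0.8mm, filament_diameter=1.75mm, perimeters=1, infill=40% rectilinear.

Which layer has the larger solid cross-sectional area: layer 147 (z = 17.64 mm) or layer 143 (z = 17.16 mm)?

layer 143 (z = 17.16 mm)

Layer 147 (z = 17.64): the cube is not intersected at this z (z outside [0, 17.5]); the cube at (5.5, -3.5) (footprint 27.5×15) is included at this height (area 412.50 mm²); the cube at (4.5, -2.5) is not intersected at this z (z outside [1.5, 15]); Merging all regions: only the 27.5×15 cube at (5.5, -3.5) is present, so the union is just that shape — area = 412.50 mm²; (whole slice rotated 40° about Z — lengths, areas and connectivity unchanged). So its area = 412.50 mm². Layer 143 (z = 17.16): the cube (footprint 16×20) is included at this height (area 320.00 mm²); the cube at (5.5, -3.5) is present — its section is the full 27.5×15 rectangle (area 412.50 mm²); the cube at (4.5, -2.5) is absent (z outside [1.5, 15]); Combining (union): the regions partially overlap — summed areas 732.50 mm² minus the doubly-counted overlap 120.75 mm² gives 611.75 mm² — area = 611.75 mm²; (whole slice rotated 40° about Z — lengths, areas and connectivity unchanged). So its area = 611.75 mm². Layer 143 is larger (611.75 vs 412.50 mm²).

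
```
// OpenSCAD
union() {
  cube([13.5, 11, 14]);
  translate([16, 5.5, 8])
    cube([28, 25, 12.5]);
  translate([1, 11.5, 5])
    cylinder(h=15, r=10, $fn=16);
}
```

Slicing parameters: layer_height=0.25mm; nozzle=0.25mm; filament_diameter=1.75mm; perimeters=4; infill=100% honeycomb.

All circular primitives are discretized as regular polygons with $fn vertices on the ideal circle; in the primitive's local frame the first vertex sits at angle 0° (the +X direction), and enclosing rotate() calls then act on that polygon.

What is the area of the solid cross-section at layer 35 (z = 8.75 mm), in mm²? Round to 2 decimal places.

At z = 8.75 mm: the 13.5×11 cube contributes its full rectangle (area 148.50 mm²); the 28×25 cube at (16, 5.5) contributes its full rectangle (area 700.00 mm²); the r=10 cylinder at (1, 11.5) contributes a regular 16-gon of circumradius 10 (area = (16/2)·10.000²·sin(360°/16) = 306.15 mm²); Combining (union): the regions partially overlap — summed areas 1154.65 mm² minus the doubly-counted overlap 80.96 mm² gives 1073.68 mm² — area = 1073.68 mm². Overall, the cross-section has 2 separate islands. Net area = 1073.68 mm².

1073.68 mm²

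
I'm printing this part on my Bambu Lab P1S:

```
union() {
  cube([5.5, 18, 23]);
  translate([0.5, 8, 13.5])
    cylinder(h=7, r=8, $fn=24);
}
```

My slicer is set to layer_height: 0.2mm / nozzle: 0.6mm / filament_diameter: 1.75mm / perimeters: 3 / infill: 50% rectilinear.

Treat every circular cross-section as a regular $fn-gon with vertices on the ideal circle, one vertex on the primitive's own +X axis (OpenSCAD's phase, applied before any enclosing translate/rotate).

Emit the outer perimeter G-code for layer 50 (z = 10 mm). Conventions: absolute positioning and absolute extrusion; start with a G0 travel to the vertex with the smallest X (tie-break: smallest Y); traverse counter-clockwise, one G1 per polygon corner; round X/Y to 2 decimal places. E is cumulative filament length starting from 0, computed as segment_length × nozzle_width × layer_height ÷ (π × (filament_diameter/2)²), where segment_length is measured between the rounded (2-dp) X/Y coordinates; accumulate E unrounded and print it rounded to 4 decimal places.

G0 X0.00 Y0.00 Z10.00
G1 X5.50 Y0.00 E0.2744
G1 X5.50 Y18.00 E1.1724
G1 X0.00 Y18.00 E1.4468
G1 X0.00 Y0.00 E2.3448

At z = 10 mm: the cube (footprint 5.5×18) is included at this height; the cylinder at (0.5, 8) is absent (z outside [13.5, 20.5]); Merging all regions: only the 5.5×18 cube is present, so the union is just that shape — 1 connected region. The outline is a single polygon with 4 vertices. Extrusion per mm of travel: 0.6 × 0.2 / (π × 0.875²) = 0.049890. Accumulating E over each segment gives final E = 2.3448.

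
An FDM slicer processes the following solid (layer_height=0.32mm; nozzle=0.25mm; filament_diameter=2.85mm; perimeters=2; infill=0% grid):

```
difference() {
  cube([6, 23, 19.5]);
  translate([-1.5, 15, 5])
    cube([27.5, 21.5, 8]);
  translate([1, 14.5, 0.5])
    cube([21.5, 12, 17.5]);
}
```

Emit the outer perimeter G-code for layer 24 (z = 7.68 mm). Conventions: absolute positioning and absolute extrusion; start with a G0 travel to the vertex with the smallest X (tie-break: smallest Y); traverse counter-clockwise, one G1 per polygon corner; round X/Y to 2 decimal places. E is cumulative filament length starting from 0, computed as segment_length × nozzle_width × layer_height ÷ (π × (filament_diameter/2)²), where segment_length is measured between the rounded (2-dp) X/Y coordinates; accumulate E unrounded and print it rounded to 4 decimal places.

At z = 7.68 mm: the 6×23 cube contributes its full rectangle; the 27.5×21.5 cube at (-1.5, 15) contributes its full rectangle; the cube at (1, 14.5) (footprint 21.5×12) is included at this height; After the difference (first − rest): starting from the 6×23 cube, the 27.5×21.5 cube at (-1.5, 15) partially overlaps it — only the 48.00 mm² overlap (of its 591.25 mm²) is removed, clipping the outline; the 21.5×12 cube at (1, 14.5) partially overlaps it — only the 2.50 mm² overlap (of its 258.00 mm²) is removed, clipping the outline — 1 connected region. The outline is a single polygon with 6 vertices. Extrusion per mm of travel: 0.25 × 0.32 / (π × 1.425²) = 0.012540. Accumulating E over each segment gives final E = 0.5267.

G0 X0.00 Y0.00 Z7.68
G1 X6.00 Y0.00 E0.0752
G1 X6.00 Y14.50 E0.2571
G1 X1.00 Y14.50 E0.3198
G1 X1.00 Y15.00 E0.3260
G1 X0.00 Y15.00 E0.3386
G1 X0.00 Y0.00 E0.5267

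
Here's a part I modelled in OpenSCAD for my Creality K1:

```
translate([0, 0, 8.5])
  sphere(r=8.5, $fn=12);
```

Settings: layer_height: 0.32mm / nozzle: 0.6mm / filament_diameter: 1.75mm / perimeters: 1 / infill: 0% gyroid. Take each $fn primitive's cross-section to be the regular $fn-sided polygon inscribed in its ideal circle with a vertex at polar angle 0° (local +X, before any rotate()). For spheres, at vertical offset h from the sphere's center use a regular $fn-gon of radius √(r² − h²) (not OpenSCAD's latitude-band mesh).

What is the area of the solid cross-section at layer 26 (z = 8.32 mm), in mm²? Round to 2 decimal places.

216.65 mm²

At z = 8.32 mm: the r=8.5 sphere slices to a regular 12-gon of circumradius 8.498 (√(r²−h²) with h=0.18 from center) (area = (12/2)·8.498²·sin(360°/12) = 216.65 mm²). Overall, the cross-section is a single solid region. Net area = 216.65 mm².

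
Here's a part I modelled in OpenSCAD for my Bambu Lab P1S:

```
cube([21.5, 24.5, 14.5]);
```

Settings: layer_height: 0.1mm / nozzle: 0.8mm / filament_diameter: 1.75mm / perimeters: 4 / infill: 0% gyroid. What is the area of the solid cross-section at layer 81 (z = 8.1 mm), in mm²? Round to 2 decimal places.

526.75 mm²

At z = 8.1 mm: the cube (footprint 21.5×24.5) is included at this height (area 526.75 mm²). Overall, the cross-section is a single solid region. Net area = 526.75 mm².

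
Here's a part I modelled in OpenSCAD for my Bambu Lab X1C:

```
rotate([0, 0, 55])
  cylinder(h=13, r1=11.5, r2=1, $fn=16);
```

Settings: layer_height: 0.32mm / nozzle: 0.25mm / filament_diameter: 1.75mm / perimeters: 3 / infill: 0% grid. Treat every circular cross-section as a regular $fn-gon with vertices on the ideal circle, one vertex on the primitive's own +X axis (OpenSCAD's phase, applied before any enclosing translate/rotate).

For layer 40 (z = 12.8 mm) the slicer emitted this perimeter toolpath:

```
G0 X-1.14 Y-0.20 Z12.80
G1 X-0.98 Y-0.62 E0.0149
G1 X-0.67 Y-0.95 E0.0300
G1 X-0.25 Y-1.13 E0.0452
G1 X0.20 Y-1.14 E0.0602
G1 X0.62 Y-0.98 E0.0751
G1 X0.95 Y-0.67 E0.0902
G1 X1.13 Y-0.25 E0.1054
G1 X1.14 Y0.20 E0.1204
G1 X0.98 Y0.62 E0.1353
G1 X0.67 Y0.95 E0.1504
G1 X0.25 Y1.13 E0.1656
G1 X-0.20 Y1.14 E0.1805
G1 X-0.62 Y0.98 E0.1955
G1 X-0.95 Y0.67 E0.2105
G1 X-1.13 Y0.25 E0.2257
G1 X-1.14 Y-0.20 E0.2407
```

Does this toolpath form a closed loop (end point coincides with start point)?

yes

Start point (G0): (-1.14, -0.20). End point (last G1): the path returns to the start — closed.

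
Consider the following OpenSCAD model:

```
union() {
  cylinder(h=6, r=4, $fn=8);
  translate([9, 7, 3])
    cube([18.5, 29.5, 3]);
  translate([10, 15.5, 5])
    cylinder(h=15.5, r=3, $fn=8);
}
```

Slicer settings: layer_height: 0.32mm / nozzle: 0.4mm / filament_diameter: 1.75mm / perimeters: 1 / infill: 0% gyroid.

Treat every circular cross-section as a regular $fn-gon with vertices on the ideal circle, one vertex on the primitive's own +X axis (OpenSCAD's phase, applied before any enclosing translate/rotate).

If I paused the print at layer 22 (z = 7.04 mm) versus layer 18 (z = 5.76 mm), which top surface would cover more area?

Layer 22 (z = 7.04): the cylinder is not intersected at this z (z outside [0, 6]); the cube at (9, 7) is absent (z outside [3, 6]); the r=3 cylinder at (10, 15.5) gives a regular 8-gon of circumradius 3 (constant along its height) (area = (8/2)·3.000²·sin(360°/8) = 25.46 mm²); Merging all regions: only the r=3 cylinder at (10, 15.5) is present, so the union is just that shape — area = 25.46 mm². So its area = 25.46 mm². Layer 18 (z = 5.76): the cylinder: section is a regular 8-gon, circumradius r=4 (area = (8/2)·4.000²·sin(360°/8) = 45.25 mm²); the 18.5×29.5 cube at (9, 7) contributes its full rectangle (area 545.75 mm²); the r=3 cylinder at (10, 15.5) contributes a regular 8-gon of circumradius 3 (area = (8/2)·3.000²·sin(360°/8) = 25.46 mm²); Combining (union): the regions partially overlap — summed areas 616.46 mm² minus the doubly-counted overlap 18.31 mm² gives 598.15 mm² — area = 598.15 mm². So its area = 598.15 mm². Layer 18 is larger (598.15 vs 25.46 mm²).

layer 18 (z = 5.76 mm)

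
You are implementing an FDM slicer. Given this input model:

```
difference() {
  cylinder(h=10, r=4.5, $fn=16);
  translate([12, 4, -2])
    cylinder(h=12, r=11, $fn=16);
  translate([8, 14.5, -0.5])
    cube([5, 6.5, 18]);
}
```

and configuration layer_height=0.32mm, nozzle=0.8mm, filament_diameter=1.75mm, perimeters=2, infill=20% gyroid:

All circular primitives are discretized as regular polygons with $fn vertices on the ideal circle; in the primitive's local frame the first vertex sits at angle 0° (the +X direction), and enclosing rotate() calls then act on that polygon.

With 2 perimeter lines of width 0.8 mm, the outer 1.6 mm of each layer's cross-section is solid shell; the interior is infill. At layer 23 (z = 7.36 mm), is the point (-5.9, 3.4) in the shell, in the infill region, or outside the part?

outside

At z = 7.36 mm: the cylinder: section is a regular 16-gon, circumradius r=4.5; the r=11 cylinder at (12, 4) contributes a regular 16-gon of circumradius 11; the cube at (8, 14.5) is present — its section is the full 5×6.5 rectangle; Taking the first minus the rest: starting from the r=4.5 cylinder, the r=11 cylinder at (12, 4) partially overlaps it — only the 13.67 mm² overlap (of its 370.44 mm²) is removed, clipping the outline; the 5×6.5 cube at (8, 14.5) misses the remaining region (no effect) — 1 connected region. Overall, the cross-section is a single solid region. The nearest boundary edge runs (-4.16, 1.72)→(-3.18, 3.18); distance from the point to it = 2.38 mm. The point is not inside any of the regions above, so it lies outside the cross-section (2.38 mm from the nearest boundary).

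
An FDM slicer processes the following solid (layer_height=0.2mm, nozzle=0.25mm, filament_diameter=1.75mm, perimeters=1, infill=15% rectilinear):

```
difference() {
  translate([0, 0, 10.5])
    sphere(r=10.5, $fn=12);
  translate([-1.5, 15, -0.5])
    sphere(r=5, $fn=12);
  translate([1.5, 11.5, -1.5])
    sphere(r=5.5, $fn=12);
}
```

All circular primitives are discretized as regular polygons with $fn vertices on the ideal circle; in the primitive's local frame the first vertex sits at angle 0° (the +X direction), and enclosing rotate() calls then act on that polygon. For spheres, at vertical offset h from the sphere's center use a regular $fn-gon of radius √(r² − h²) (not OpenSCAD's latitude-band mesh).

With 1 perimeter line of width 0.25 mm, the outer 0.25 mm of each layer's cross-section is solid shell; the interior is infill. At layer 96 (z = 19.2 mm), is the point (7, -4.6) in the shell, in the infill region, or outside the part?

outside

At z = 19.2 mm: the sphere: section is a regular 12-gon, circumradius = √(r²−h²) = √(10.5²−8.7²) = 5.879; the sphere at (-1.5, 15) is not intersected at this z (|z−center|=19.700 > r=5); the sphere at (1.5, 11.5) is absent (|z−center|=20.700 > r=5.5); Subtracting the remaining from the first: none of the subtracted shapes is present at this height, so the r=10.5 sphere is unchanged — 1 connected region. Overall, the cross-section is a single solid region. The nearest boundary edge runs (2.94, -5.09)→(5.09, -2.94); distance from the point to it = 2.53 mm. The point is not inside any of the regions above, so it lies outside the cross-section (2.53 mm from the nearest boundary).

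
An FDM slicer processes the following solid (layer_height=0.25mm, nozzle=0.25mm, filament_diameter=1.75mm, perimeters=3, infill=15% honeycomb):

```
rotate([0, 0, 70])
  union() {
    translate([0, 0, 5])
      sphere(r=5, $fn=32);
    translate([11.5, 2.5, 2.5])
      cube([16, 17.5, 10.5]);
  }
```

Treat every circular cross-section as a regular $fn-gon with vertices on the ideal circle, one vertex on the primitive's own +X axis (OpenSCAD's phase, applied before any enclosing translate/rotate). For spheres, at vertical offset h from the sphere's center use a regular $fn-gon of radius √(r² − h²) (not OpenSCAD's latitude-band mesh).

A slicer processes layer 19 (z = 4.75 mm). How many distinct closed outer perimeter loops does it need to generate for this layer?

2

At z = 4.75 mm: the r=5 sphere slices to a regular 32-gon of circumradius 4.994 (√(r²−h²) with h=0.25 from center); the 16×17.5 cube at (11.5, 2.5) contributes its full rectangle; Combining (union): the 2 present regions are separate (no shared area or edge), so areas and boundary lengths simply add and each stays a separate island — 2 connected regions; (whole slice rotated 70° about Z — lengths, areas and connectivity unchanged). The result has 2 disconnected regions.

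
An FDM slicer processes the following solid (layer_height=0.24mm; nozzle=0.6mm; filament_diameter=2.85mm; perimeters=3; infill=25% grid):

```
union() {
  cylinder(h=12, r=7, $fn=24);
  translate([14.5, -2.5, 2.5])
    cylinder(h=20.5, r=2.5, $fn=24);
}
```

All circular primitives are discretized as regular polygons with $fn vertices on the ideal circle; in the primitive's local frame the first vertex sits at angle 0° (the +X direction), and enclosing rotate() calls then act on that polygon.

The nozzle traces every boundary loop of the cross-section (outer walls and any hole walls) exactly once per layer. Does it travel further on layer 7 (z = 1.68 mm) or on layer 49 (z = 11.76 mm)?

layer 49 (z = 11.76 mm)

Layer 7 (z = 1.68): the r=7 cylinder contributes a regular 24-gon of circumradius 7 (perimeter = 2·24·7.000·sin(180°/24) = 43.86 mm); the cylinder at (14.5, -2.5) is not intersected at this z (z outside [2.5, 23]); Merging all regions: only the r=7 cylinder is present, so the union is just that shape — boundary = 43.86 mm. So its perimeter = 43.86 mm. Layer 49 (z = 11.76): the cylinder: section is a regular 24-gon, circumradius r=7 (perimeter = 2·24·7.000·sin(180°/24) = 43.86 mm); the r=2.5 cylinder at (14.5, -2.5) contributes a regular 24-gon of circumradius 2.5 (perimeter = 2·24·2.500·sin(180°/24) = 15.66 mm); Merging all regions: the 2 present regions are separate (no shared area or edge), so areas and boundary lengths simply add and each stays a separate island — boundary = 59.52 mm. So its perimeter = 59.52 mm. Layer 49 is larger (59.52 vs 43.86 mm).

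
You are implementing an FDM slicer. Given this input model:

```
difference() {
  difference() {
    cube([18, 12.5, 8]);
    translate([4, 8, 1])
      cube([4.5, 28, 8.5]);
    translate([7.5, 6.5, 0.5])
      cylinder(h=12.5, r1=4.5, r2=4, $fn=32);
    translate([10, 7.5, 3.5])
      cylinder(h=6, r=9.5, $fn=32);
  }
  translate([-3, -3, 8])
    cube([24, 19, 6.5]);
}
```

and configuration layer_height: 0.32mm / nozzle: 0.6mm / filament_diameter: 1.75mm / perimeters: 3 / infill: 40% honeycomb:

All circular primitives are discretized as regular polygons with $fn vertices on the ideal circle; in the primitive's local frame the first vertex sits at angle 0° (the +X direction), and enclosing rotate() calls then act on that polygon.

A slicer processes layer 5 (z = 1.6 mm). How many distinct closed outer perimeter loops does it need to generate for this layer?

At z = 1.6 mm: the cube is present — its section is the full 18×12.5 rectangle; the cube at (4, 8) is present — its section is the full 4.5×28 rectangle; the cone at (7.5, 6.5): at t=0.088 of its height the radius interpolates to r₁+(r₂−r₁)t = 4.456, giving a regular 32-gon of that circumradius; the cylinder at (10, 7.5) is absent (z outside [3.5, 9.5]); Taking the first minus the rest: starting from the 18×12.5 cube, the 4.5×28 cube at (4, 8) partially overlaps it — only the 20.25 mm² overlap (of its 126.00 mm²) is removed, clipping the outline; the cone at (7.5, 6.5) partially overlaps it — only the 50.59 mm² overlap (of its 61.98 mm²) is removed, clipping the outline — 1 connected region; the cube at (-3, -3) does not reach this height (z outside [8, 14.5]); Taking the first minus the rest: none of the subtracted shapes is present at this height, so the result so far is unchanged — 1 connected region. The result has 1 disconnected region.

1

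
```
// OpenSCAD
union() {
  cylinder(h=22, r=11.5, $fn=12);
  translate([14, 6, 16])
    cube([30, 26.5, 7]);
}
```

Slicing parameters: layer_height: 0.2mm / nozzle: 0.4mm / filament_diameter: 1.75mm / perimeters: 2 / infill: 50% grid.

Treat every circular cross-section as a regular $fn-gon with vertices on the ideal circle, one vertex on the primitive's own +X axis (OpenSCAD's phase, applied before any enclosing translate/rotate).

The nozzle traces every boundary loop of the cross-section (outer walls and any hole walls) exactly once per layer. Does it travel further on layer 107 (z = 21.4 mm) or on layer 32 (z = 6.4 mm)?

layer 107 (z = 21.4 mm)

Layer 107 (z = 21.4): the r=11.5 cylinder gives a regular 12-gon of circumradius 11.5 (constant along its height) (perimeter = 2·12·11.500·sin(180°/12) = 71.43 mm); the cube at (14, 6) (footprint 30×26.5) is included at this height (perimeter 113.00 mm); Taking the union: the 2 present regions are separate (no shared area or edge), so areas and boundary lengths simply add and each stays a separate island — boundary = 184.43 mm. So its perimeter = 184.43 mm. Layer 32 (z = 6.4): the r=11.5 cylinder contributes a regular 12-gon of circumradius 11.5 (perimeter = 2·12·11.500·sin(180°/12) = 71.43 mm); the cube at (14, 6) is absent (z outside [16, 23]); Merging all regions: only the r=11.5 cylinder is present, so the union is just that shape — boundary = 71.43 mm. So its perimeter = 71.43 mm. Layer 107 is larger (184.43 vs 71.43 mm).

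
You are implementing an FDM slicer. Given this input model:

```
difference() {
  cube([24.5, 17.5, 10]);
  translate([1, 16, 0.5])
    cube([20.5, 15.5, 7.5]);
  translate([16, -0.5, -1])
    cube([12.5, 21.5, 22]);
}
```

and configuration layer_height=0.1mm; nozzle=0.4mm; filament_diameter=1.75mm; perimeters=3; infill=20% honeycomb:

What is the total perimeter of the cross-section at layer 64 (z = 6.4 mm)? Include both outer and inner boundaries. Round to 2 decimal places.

At z = 6.4 mm: the 24.5×17.5 cube contributes its full rectangle (perimeter 84.00 mm); the cube at (1, 16) is present — its section is the full 20.5×15.5 rectangle (perimeter 72.00 mm); the cube at (16, -0.5) is present — its section is the full 12.5×21.5 rectangle (perimeter 68.00 mm); After the difference (first − rest): starting from the 24.5×17.5 cube, the 20.5×15.5 cube at (1, 16) partially overlaps it — only the 30.75 mm² overlap (of its 317.75 mm²) is removed, clipping the outline; the 12.5×21.5 cube at (16, -0.5) partially overlaps it — only the 140.50 mm² overlap (of its 268.75 mm²) is removed, clipping the outline — boundary = 67.00 mm. Overall, the cross-section is a single solid region. Total boundary length (outer) = 67.00 mm.

67.00 mm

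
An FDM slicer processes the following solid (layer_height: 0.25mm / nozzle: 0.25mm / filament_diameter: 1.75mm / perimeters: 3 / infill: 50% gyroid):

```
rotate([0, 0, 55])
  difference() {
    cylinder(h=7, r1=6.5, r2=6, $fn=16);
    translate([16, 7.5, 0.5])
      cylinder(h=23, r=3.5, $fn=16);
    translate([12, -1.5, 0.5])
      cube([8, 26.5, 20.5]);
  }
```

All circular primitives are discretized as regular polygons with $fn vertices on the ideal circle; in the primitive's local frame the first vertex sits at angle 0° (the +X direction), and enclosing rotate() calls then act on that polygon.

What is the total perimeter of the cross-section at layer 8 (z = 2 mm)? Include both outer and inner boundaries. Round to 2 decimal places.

At z = 2 mm: the cone: at t=0.286 of its height the radius interpolates to r₁+(r₂−r₁)t = 6.357, giving a regular 16-gon of that circumradius (perimeter = 2·16·6.357·sin(180°/16) = 39.69 mm); the cylinder at (16, 7.5): section is a regular 16-gon, circumradius r=3.5 (perimeter = 2·16·3.500·sin(180°/16) = 21.85 mm); the cube at (12, -1.5) is present — its section is the full 8×26.5 rectangle (perimeter 69.00 mm); Taking the first minus the rest: starting from the cone, the r=3.5 cylinder at (16, 7.5) misses the remaining region (no effect); the 8×26.5 cube at (12, -1.5) misses the remaining region (no effect) — boundary = 39.69 mm; (whole slice rotated 55° about Z — lengths, areas and connectivity unchanged). Overall, the cross-section is a single solid region. Total boundary length (outer) = 39.69 mm.

39.69 mm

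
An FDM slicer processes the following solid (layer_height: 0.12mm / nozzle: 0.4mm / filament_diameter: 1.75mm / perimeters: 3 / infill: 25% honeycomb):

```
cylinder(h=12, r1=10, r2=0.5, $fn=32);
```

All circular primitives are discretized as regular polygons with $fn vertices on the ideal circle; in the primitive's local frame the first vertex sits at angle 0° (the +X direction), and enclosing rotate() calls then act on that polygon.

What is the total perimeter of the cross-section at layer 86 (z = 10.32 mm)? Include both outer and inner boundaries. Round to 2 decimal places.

11.48 mm

At z = 10.32 mm: the cone contributes a regular 32-gon of circumradius 1.830 (interpolated between r1=10 and r2=0.5 at t=0.860) (perimeter = 2·32·1.830·sin(180°/32) = 11.48 mm). Overall, the cross-section is a single solid region. Total boundary length (outer) = 11.48 mm.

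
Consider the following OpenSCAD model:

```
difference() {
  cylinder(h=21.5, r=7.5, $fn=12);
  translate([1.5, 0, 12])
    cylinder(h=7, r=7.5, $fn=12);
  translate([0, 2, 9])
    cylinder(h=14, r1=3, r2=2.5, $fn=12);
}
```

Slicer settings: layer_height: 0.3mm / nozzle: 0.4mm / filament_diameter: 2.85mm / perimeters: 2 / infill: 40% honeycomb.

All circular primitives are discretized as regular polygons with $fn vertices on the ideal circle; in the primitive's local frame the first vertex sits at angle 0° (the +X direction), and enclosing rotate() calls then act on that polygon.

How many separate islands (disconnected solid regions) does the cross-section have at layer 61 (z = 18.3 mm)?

At z = 18.3 mm: the r=7.5 cylinder gives a regular 12-gon of circumradius 7.5 (constant along its height); the cylinder at (1.5, 0): section is a regular 12-gon, circumradius r=7.5; the cone at (0, 2): at t=0.664 of its height the radius interpolates to r₁+(r₂−r₁)t = 2.668, giving a regular 12-gon of that circumradius; After the difference (first − rest): starting from the r=7.5 cylinder, the r=7.5 cylinder at (1.5, 0) partially overlaps it — only the 146.55 mm² overlap (of its 168.75 mm²) is removed, clipping the outline; the cone at (0, 2) misses the remaining region (no effect) — 1 connected region. Overall, the cross-section is a single solid region. Island count = 1.

1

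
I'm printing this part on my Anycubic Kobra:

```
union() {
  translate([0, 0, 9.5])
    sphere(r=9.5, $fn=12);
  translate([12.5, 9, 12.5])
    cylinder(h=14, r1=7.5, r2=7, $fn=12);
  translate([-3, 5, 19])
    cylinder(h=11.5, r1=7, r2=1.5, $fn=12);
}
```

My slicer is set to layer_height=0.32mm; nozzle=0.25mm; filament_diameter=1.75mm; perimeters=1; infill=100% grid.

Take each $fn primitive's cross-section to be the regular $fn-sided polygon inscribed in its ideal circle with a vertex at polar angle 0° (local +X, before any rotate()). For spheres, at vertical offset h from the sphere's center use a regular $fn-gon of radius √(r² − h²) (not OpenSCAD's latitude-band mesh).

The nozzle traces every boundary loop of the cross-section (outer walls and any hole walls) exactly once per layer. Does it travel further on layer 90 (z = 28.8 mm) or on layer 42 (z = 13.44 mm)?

Layer 90 (z = 28.8): the sphere does not reach this height (|z−center|=19.300 > r=9.5); the cone at (12.5, 9) does not reach this height (z outside [12.5, 26.5]); the cone at (-3, 5): at t=0.852 of its height the radius interpolates to r₁+(r₂−r₁)t = 2.313, giving a regular 12-gon of that circumradius (perimeter = 2·12·2.313·sin(180°/12) = 14.37 mm); Taking the union: only the cone at (-3, 5) is present, so the union is just that shape — boundary = 14.37 mm. So its perimeter = 14.37 mm. Layer 42 (z = 13.44): the r=9.5 sphere contributes a regular 12-gon of circumradius √(9.5²−3.94²) = 8.644 (perimeter = 2·12·8.644·sin(180°/12) = 53.70 mm); the cone at (12.5, 9): at t=0.067 of its height the radius interpolates to r₁+(r₂−r₁)t = 7.466, giving a regular 12-gon of that circumradius (perimeter = 2·12·7.466·sin(180°/12) = 46.38 mm); the cone at (-3, 5) does not reach this height (z outside [19, 30.5]); Taking the union: the regions partially overlap (shared area 0.83 mm²), so the edge portions inside another operand are dropped and the merged outline is re-measured after clipping — boundary = 94.00 mm. So its perimeter = 94.00 mm. Layer 42 is larger (94.00 vs 14.37 mm).

layer 42 (z = 13.44 mm)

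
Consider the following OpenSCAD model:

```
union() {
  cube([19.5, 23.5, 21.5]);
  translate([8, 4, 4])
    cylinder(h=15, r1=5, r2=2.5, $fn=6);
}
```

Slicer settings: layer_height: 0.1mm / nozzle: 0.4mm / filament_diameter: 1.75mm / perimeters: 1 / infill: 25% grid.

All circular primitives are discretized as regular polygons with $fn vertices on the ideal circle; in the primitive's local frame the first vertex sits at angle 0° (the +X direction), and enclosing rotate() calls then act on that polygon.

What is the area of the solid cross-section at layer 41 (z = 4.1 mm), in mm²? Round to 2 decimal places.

At z = 4.1 mm: the cube is present — its section is the full 19.5×23.5 rectangle (area 458.25 mm²); the cone at (8, 4): at t=0.007 of its height the radius interpolates to r₁+(r₂−r₁)t = 4.983, giving a regular 6-gon of that circumradius (area = (6/2)·4.983²·sin(360°/6) = 64.52 mm²); Merging all regions: the regions partially overlap — summed areas 522.77 mm² minus the doubly-counted overlap 62.89 mm² gives 459.88 mm² — area = 459.88 mm². Overall, the cross-section is a single solid region. Net area = 459.88 mm².

459.88 mm²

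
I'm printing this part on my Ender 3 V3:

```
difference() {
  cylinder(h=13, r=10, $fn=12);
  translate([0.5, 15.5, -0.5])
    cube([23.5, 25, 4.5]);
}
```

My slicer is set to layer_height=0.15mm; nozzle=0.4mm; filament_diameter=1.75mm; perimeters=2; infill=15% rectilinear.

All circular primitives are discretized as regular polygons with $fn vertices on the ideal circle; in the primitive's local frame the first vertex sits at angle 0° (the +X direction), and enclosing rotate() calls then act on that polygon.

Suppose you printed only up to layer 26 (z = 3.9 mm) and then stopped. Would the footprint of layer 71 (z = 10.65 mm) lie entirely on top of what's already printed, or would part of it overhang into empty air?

Compare the two slices. At z = 3.9: the r=10 cylinder contributes a regular 12-gon of circumradius 10 (area = (12/2)·10.000²·sin(360°/12) = 300.00 mm²); the cube at (0.5, 15.5) (footprint 23.5×25) is included at this height (area 587.50 mm²); Subtracting the remaining from the first: starting from the r=10 cylinder (300.00 mm²), the 23.5×25 cube at (0.5, 15.5) misses the remaining region (no effect) — area = 300.00 mm². At z = 10.65: the cylinder: section is a regular 12-gon, circumradius r=10 (area = (12/2)·10.000²·sin(360°/12) = 300.00 mm²); the cube at (0.5, 15.5) does not reach this height (z outside [-0.5, 4]); Taking the first minus the rest: none of the subtracted shapes is present at this height, so the r=10 cylinder is unchanged — area = 300.00 mm². Checking containment: the cross-section at z = 10.65 is a subset of the cross-section at z = 3.9.

entirely on top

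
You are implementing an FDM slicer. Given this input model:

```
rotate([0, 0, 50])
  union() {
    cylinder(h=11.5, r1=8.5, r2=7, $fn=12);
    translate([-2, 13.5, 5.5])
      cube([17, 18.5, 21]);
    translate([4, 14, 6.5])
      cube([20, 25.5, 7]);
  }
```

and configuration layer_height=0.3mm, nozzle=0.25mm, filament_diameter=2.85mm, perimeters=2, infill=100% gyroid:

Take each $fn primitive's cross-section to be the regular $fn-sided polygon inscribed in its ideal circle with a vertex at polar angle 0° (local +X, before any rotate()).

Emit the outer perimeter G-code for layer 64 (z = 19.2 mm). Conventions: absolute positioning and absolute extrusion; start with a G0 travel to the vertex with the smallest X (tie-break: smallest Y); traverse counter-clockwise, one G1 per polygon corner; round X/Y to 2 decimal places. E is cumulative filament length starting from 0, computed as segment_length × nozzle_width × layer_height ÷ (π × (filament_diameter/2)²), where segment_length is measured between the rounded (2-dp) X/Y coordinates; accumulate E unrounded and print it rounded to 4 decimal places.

At z = 19.2 mm: the cone is not intersected at this z (z outside [0, 11.5]); the cube at (-2, 13.5) (footprint 17×18.5) is included at this height; the cube at (4, 14) does not reach this height (z outside [6.5, 13.5]); Taking the union: only the 17×18.5 cube at (-2, 13.5) is present, so the union is just that shape — 1 connected region; (rotated 50° about Z; rotation is an isometry so areas/perimeters/island counts are preserved). The outline is a single polygon with 4 vertices. Extrusion per mm of travel: 0.25 × 0.3 / (π × 1.425²) = 0.011757. Accumulating E over each segment gives final E = 0.8347.

G0 X-25.80 Y19.04 Z19.20
G1 X-11.63 Y7.15 E0.2175
G1 X-0.70 Y20.17 E0.4173
G1 X-14.87 Y32.06 E0.6348
G1 X-25.80 Y19.04 E0.8347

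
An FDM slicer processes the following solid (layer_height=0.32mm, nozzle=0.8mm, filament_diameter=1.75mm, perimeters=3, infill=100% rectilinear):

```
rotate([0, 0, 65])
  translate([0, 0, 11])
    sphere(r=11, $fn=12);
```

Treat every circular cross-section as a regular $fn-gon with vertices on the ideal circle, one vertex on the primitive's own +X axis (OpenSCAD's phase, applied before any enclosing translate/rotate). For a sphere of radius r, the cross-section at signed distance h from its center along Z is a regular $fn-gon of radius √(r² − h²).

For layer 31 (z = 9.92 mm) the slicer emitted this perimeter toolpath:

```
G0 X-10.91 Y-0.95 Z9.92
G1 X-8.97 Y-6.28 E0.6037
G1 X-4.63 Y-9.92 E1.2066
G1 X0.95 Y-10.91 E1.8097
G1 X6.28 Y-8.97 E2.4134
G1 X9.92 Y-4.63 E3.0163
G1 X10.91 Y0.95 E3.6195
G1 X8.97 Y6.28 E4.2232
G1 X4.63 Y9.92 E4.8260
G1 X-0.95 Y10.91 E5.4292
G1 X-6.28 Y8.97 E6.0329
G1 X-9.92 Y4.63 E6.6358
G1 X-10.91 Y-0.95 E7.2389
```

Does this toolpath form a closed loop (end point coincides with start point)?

Start point (G0): (-10.91, -0.95). End point (last G1): the path returns to the start — closed.

yes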